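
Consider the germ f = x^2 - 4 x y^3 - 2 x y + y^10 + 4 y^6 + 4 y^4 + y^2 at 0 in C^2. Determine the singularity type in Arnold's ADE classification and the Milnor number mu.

Type A_9, Milnor number mu = 9.

The Hessian of f at 0 has rank 1. Corank 1: A-series; mu = 9 gives A_9.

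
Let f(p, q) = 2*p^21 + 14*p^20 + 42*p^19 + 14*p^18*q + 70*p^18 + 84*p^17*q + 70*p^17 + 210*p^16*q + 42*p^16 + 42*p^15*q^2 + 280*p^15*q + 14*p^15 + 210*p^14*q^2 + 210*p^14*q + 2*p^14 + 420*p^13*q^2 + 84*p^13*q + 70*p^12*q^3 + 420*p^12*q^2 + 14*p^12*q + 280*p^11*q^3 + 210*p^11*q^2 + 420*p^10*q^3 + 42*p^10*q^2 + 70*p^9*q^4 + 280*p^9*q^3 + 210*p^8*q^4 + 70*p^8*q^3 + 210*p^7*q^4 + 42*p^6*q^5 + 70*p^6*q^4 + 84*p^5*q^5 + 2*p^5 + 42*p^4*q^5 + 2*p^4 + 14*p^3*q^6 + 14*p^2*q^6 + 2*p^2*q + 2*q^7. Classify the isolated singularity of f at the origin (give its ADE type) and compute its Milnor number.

Type D8, Milnor number mu = 8.

The Hessian of f at 0 has rank 0. Corank 2; j^3 = 2*p^2*q has shape L^2 M (L != M), so D-series; mu = 8 gives D_8.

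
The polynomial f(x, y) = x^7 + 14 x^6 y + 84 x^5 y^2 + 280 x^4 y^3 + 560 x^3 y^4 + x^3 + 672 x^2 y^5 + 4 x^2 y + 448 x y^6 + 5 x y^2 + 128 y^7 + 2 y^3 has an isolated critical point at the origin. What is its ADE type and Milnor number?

The Hessian of f at 0 has rank 0. Corank 2; j^3 = (x + y)^2*(x + 2*y) has shape L^2 M (L != M), so D-series; mu = 8 gives D_8.

Type D_{8}, Milnor number mu = 8.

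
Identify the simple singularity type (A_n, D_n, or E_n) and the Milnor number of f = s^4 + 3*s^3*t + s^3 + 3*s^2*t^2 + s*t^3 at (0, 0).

Type E7, Milnor number mu = 7.

The Hessian of f at 0 has rank 0. Corank 2; j^3 = s^3 is a perfect cube, so E-series; the 4-jet and mu = 7 give E_7.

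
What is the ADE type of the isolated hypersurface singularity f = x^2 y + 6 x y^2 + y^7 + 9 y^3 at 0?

The Hessian of f at 0 has rank 0. Corank 2; j^3 = y*(x + 3*y)^2 has shape L^2 M (L != M), so D-series; mu = 8 gives D_8.

D_{8}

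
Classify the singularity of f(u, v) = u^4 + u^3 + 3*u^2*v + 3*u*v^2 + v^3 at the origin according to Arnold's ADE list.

The Hessian of f at 0 has rank 0. Corank 2; j^3 = (u + v)^3 is a perfect cube, so E-series; the 4-jet and mu = 6 give E_6.

E6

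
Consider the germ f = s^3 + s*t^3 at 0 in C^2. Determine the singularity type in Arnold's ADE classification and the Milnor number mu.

Type E_{7}, Milnor number mu = 7.

The Hessian of f at 0 has rank 0. Corank 2; j^3 = s^3 is a perfect cube, so E-series; the 4-jet and mu = 7 give E_7.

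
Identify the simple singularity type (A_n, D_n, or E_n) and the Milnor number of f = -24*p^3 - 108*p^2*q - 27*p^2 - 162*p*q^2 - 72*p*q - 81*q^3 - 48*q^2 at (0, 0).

The Hessian of f at 0 is [[-54, -72], [-72, -96]] with rank 1, so corank 1. A Groebner basis of the Jacobian ideal J(f) in C{p,q} is {q^2, p + 4*q/3}; counting standard monomials gives mu = 2. Corank 1: A-series; mu = 2 gives A_2.

Type A_2, Milnor number mu = 2.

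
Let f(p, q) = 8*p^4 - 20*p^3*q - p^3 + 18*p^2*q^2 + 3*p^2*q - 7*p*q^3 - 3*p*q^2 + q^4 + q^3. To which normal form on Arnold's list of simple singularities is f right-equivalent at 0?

E_{7}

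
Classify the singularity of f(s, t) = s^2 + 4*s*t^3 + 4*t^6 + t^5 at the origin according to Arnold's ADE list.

A_{4}

The Hessian of f at 0 has rank 1. Corank 1: A-series; mu = 4 gives A_4.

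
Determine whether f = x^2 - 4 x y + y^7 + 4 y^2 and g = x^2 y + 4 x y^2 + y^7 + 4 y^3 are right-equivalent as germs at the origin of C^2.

No.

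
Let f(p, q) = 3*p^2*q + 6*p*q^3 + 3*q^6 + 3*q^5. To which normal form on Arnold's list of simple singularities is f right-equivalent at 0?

D_7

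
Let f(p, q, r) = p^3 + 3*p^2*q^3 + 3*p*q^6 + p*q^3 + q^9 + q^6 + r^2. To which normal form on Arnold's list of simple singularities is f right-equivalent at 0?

E7

The Hessian of f at 0 is [[0, 0, 0], [0, 0, 0], [0, 0, 2]] with rank 1, so corank 2. A Groebner basis of the Jacobian ideal J(f) in C{p,q,r} is {p^3, p*q^2, 3*p^2 + q^3, r}; counting standard monomials gives mu = 7. Corank 2; j^3 = p^3 is a perfect cube, so E-series; the 4-jet and mu = 7 give E_7.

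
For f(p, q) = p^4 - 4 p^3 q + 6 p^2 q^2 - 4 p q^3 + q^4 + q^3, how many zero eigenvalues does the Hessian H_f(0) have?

2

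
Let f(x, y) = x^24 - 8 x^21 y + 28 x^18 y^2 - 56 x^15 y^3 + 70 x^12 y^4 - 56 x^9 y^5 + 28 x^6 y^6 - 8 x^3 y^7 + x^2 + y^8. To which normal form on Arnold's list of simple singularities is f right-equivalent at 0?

A_{7}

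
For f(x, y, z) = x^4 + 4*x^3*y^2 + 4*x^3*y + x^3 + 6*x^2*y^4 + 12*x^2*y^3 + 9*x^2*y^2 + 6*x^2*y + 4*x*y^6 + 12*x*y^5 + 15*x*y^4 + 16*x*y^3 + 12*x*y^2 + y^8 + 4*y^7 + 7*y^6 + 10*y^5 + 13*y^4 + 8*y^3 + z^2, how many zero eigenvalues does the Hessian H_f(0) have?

Hessian at 0 has rank 1.

2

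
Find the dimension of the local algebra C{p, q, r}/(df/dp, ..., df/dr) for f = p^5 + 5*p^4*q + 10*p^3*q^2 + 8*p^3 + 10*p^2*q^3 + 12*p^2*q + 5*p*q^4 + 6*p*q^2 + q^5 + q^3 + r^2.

The Hessian of f at 0 has rank 1. Corank 2; j^3 = (2*p + q)^3 is a perfect cube, so E-series; the 5-jet and mu = 8 give E_8.

8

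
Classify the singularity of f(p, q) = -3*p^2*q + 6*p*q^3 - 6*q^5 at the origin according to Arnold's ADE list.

D6

The Hessian of f at 0 has rank 0. Corank 2; j^3 = -3*p^2*q has shape L^2 M (L != M), so D-series; mu = 6 gives D_6.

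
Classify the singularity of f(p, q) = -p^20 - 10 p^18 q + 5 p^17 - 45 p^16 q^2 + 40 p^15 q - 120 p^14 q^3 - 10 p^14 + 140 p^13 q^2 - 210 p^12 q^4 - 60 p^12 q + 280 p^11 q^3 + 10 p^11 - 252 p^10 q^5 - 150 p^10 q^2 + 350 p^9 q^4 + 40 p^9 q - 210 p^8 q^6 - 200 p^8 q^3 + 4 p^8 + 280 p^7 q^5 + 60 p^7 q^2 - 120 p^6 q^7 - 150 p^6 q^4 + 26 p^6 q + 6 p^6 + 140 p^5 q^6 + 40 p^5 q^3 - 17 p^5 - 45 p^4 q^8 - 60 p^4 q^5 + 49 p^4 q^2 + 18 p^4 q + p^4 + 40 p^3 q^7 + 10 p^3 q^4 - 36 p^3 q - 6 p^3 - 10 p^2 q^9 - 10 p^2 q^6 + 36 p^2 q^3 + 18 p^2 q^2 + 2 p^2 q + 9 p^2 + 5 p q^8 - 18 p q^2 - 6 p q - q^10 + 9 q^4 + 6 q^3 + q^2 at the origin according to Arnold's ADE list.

A4

The Hessian of f at 0 has rank 1. Corank 1: A-series; mu = 4 gives A_4.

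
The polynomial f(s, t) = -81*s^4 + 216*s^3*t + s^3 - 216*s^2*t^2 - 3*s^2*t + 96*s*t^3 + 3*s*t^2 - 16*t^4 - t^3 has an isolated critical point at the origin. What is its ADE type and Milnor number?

Type E_{6}, Milnor number mu = 6.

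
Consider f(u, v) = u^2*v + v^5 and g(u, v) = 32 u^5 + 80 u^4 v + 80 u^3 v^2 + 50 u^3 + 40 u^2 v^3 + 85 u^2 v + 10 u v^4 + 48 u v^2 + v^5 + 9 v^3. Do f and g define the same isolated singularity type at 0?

Yes.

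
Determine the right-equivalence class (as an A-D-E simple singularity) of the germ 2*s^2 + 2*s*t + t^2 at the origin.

The Hessian of f at 0 has rank 2. Corank 0: nondegenerate Morse point, so A_1.

A1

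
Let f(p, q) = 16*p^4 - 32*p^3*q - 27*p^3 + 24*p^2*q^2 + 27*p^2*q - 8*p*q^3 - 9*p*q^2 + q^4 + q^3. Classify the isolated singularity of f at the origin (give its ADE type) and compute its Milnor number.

Type E6, Milnor number mu = 6.

The Hessian of f at 0 is [[0, 0], [0, 0]] with rank 0, so corank 2. A Groebner basis of the Jacobian ideal J(f) in C{p,q} is {q^4, p*q^2 - 7*q^3/18, p^2 - 2*p*q/3 + q^2/9}; counting standard monomials gives mu = 6. Corank 2; j^3 = -(3*p - q)^3 is a perfect cube, so E-series; the 4-jet and mu = 6 give E_6.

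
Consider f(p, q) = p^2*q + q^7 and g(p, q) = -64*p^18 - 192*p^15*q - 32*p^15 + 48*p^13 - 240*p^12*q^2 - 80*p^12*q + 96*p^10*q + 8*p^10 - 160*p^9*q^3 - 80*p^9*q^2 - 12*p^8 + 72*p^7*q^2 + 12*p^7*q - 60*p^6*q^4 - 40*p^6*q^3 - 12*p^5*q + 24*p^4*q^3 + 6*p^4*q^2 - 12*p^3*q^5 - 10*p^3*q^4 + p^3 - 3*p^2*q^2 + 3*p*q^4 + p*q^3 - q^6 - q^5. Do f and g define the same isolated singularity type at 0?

No.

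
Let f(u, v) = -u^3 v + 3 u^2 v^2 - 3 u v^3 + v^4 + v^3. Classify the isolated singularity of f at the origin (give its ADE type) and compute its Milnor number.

The Hessian of f at 0 has rank 0. Corank 2; j^3 = v^3 is a perfect cube, so E-series; the 4-jet and mu = 7 give E_7.

Type E_7, Milnor number mu = 7.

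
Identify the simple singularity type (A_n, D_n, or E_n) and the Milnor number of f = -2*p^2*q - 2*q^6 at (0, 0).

Type D_7, Milnor number mu = 7.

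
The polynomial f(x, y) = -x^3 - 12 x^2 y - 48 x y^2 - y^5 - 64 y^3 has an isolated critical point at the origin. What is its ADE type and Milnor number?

Type E_8, Milnor number mu = 8.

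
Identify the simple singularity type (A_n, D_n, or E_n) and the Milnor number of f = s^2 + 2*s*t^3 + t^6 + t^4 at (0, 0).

Type A_{3}, Milnor number mu = 3.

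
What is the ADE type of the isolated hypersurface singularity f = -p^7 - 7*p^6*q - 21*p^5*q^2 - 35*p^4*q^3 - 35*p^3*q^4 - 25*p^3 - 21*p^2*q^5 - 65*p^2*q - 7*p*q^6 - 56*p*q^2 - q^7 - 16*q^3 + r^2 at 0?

D_{8}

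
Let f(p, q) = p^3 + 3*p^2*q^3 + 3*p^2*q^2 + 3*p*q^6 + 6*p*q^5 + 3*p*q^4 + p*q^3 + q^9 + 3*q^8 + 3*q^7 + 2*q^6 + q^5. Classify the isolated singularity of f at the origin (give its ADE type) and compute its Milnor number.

Type E_{7}, Milnor number mu = 7.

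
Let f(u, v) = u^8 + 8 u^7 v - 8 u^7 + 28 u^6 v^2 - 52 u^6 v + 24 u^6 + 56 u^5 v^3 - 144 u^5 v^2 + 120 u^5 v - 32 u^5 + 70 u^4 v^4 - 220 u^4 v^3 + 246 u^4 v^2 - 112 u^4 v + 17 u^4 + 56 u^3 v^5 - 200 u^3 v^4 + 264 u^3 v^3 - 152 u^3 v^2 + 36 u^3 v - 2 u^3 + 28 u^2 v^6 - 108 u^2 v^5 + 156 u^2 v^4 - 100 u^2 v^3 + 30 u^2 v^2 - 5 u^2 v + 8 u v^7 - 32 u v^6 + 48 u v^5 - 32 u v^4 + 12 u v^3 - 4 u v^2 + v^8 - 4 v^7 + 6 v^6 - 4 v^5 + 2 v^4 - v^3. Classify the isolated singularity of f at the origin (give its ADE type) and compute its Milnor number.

Type D5, Milnor number mu = 5.

The Hessian of f at 0 has rank 0. Corank 2; j^3 = -(u + v)^2*(2*u + v) has shape L^2 M (L != M), so D-series; mu = 5 gives D_5.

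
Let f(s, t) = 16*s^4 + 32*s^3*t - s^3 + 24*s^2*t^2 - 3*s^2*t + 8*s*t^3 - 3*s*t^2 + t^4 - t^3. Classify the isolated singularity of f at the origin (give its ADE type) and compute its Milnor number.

Type E_{6}, Milnor number mu = 6.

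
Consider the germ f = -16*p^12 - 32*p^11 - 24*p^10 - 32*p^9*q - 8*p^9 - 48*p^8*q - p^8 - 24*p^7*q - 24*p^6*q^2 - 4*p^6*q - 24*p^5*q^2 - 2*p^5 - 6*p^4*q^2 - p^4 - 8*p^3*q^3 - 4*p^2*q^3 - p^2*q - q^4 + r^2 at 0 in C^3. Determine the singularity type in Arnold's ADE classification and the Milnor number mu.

The Hessian of f at 0 has rank 1. Corank 2; j^3 = -p^2*q has shape L^2 M (L != M), so D-series; mu = 5 gives D_5.

Type D_5, Milnor number mu = 5.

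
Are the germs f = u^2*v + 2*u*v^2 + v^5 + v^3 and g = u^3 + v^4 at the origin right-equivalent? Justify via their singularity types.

The Hessian of f at 0 is [[0, 0], [0, 0]] with rank 0, so corank 2. A Groebner basis of the Jacobian ideal J(f) in C{u,v} is {u^2/5 + v^4 - v^2/5, u^3 + v^3, u*v + v^2}; counting standard monomials gives mu = 6. Corank 2; j^3 = v*(u + v)^2 has shape L^2 M (L != M), so D-series; mu = 6 gives D_6. The Hessian of g at 0 is [[0, 0], [0, 0]] with rank 0, so corank 2. A Groebner basis of the Jacobian ideal J(g) in C{u,v} is {v^3, u^2}; counting standard monomials gives mu = 6. Corank 2; j^3 = u^3 is a perfect cube, so E-series; the 4-jet and mu = 6 give E_6. f is D_6 but g is E_6, hence not right-equivalent.

No.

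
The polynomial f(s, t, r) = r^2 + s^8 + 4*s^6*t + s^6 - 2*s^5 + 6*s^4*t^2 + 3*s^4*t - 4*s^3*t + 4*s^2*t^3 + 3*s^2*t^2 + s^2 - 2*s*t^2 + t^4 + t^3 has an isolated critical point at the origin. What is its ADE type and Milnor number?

Type A_{2}, Milnor number mu = 2.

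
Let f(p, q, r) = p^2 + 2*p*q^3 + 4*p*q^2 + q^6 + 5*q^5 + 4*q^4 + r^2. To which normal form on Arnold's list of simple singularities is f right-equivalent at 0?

The Hessian of f at 0 has rank 2. Corank 1: A-series; mu = 4 gives A_4.

A_{4}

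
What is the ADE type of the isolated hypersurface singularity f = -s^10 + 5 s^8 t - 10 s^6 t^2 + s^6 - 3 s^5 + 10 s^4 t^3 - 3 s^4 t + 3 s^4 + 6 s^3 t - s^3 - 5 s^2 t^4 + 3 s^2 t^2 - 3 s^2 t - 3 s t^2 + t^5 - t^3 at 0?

E_8

The Hessian of f at 0 has rank 0. Corank 2; j^3 = -(s + t)^3 is a perfect cube, so E-series; the 5-jet and mu = 8 give E_8.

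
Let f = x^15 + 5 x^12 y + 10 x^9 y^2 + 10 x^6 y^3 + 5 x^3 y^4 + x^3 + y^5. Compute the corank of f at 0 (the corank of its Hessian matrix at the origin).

Hessian at 0 has rank 0.

2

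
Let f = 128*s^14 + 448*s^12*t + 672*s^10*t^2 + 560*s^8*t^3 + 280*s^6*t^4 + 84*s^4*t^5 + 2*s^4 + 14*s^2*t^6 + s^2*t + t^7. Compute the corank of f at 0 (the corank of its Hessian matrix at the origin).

2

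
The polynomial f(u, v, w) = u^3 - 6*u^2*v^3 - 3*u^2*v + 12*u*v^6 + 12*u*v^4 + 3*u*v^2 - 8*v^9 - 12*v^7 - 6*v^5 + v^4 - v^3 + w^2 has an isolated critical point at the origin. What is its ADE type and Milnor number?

Type E_6, Milnor number mu = 6.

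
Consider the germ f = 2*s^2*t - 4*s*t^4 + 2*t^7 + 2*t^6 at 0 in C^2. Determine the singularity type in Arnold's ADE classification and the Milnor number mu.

The Hessian of f at 0 is [[0, 0], [0, 0]] with rank 0, so corank 2. A Groebner basis of the Jacobian ideal J(f) in C{s,t} is {-s*t + t^4, s^3, s^2*t, s^2/6 + s*t^2}; counting standard monomials gives mu = 7. Corank 2; j^3 = 2*s^2*t has shape L^2 M (L != M), so D-series; mu = 7 gives D_7.

Type D_7, Milnor number mu = 7.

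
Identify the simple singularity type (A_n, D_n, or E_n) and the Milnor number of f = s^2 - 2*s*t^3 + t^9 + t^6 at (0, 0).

Type A8, Milnor number mu = 8.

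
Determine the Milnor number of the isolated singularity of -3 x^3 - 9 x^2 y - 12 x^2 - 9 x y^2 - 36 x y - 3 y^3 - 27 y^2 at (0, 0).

2

The Hessian of f at 0 is [[-24, -36], [-36, -54]] with rank 1, so corank 1. A Groebner basis of the Jacobian ideal J(f) in C{x,y} is {y^2, x + 3*y/2}; counting standard monomials gives mu = 2. Corank 1: A-series; mu = 2 gives A_2.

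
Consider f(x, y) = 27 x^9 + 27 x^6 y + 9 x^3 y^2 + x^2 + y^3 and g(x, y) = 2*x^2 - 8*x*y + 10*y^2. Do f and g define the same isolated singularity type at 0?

No.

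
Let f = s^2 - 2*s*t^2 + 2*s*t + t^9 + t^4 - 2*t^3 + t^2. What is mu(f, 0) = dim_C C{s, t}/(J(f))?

The Hessian of f at 0 is [[2, 2], [2, 2]] with rank 1, so corank 1. A Groebner basis of the Jacobian ideal J(f) in C{s,t} is {s^4 + 4*s^3*t + 6*s^3 + 10*s^2*t + 5*s^2 + 6*s*t + s + t, -s + t^2 - t}; counting standard monomials gives mu = 8. Corank 1: A-series; mu = 8 gives A_8.

8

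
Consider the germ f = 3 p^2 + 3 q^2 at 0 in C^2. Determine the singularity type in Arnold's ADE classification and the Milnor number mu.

Type A1, Milnor number mu = 1.

The Hessian of f at 0 is [[6, 0], [0, 6]] with rank 2, so corank 0. A Groebner basis of the Jacobian ideal J(f) in C{p,q} is {p, q}; counting standard monomials gives mu = 1. Corank 0: nondegenerate Morse point, so A_1.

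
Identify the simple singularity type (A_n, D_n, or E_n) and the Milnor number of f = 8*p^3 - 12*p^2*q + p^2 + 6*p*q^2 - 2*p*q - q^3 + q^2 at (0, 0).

The Hessian of f at 0 has rank 1. Corank 1: A-series; mu = 2 gives A_2.

Type A_2, Milnor number mu = 2.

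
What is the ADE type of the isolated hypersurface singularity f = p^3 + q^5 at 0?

The Hessian of f at 0 has rank 0. Corank 2; j^3 = p^3 is a perfect cube, so E-series; the 5-jet and mu = 8 give E_8.

E8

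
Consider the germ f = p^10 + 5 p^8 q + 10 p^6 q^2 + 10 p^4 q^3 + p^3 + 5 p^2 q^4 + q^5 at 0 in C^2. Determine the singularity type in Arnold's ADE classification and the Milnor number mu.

Type E_8, Milnor number mu = 8.

The Hessian of f at 0 has rank 0. Corank 2; j^3 = p^3 is a perfect cube, so E-series; the 5-jet and mu = 8 give E_8.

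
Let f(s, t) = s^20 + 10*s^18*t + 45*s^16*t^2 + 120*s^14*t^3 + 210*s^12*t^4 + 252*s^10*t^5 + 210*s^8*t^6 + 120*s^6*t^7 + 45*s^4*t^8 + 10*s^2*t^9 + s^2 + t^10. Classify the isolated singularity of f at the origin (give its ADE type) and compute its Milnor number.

Type A9, Milnor number mu = 9.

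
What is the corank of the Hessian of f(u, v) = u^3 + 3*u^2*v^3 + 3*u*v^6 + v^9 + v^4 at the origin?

2

The Hessian at 0 is [[0, 0], [0, 0]] of rank 0; hence corank 2.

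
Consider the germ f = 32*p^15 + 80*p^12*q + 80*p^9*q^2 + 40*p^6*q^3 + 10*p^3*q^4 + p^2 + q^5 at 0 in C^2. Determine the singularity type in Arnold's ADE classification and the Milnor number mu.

The Hessian of f at 0 is [[2, 0], [0, 0]] with rank 1, so corank 1. A Groebner basis of the Jacobian ideal J(f) in C{p,q} is {q^4, p}; counting standard monomials gives mu = 4. Corank 1: A-series; mu = 4 gives A_4.

Type A_{4}, Milnor number mu = 4.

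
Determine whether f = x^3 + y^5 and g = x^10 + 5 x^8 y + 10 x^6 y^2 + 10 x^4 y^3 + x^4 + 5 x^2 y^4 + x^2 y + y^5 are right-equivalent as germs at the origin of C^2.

No.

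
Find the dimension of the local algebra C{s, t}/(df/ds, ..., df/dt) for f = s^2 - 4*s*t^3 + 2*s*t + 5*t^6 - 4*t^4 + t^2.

5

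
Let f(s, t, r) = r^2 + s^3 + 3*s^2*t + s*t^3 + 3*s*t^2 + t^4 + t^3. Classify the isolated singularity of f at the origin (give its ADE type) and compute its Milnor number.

Type E7, Milnor number mu = 7.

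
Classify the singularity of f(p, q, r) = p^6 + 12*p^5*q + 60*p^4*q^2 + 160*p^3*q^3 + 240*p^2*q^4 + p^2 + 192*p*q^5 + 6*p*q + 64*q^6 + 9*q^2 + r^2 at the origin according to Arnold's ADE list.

A_{5}

The Hessian of f at 0 has rank 2. Corank 1: A-series; mu = 5 gives A_5.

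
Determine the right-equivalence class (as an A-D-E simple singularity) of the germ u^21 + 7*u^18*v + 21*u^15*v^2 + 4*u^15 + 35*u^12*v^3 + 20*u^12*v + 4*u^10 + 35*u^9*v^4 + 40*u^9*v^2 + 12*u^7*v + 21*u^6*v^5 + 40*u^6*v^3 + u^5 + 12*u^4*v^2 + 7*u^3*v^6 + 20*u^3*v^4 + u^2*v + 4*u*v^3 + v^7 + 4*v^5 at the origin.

The Hessian of f at 0 has rank 0. Corank 2; j^3 = u^2*v has shape L^2 M (L != M), so D-series; mu = 8 gives D_8.

D_8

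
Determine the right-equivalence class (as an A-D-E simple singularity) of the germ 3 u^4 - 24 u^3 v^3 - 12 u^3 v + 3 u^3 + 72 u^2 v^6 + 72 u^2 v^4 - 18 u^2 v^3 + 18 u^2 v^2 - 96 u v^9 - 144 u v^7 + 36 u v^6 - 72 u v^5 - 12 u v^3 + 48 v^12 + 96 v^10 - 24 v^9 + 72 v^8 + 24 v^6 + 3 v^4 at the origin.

E_{6}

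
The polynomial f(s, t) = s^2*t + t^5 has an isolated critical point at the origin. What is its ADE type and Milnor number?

The Hessian of f at 0 is [[0, 0], [0, 0]] with rank 0, so corank 2. A Groebner basis of the Jacobian ideal J(f) in C{s,t} is {s^2/5 + t^4, s^3, s*t}; counting standard monomials gives mu = 6. Corank 2; j^3 = s^2*t has shape L^2 M (L != M), so D-series; mu = 6 gives D_6.

Type D_6, Milnor number mu = 6.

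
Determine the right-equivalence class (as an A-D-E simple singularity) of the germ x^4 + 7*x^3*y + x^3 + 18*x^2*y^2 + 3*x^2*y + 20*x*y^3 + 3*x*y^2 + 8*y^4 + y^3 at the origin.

E7

The Hessian of f at 0 is [[0, 0], [0, 0]] with rank 0, so corank 2. A Groebner basis of the Jacobian ideal J(f) in C{x,y} is {3*x^2 + 6*x*y + y^4 + y^3 + 3*y^2, x^3 + 9*x^2 + 18*x*y + 4*y^3 + 9*y^2, x^2*y - 5*x^2 - 10*x*y - 8*y^3/3 - 5*y^2, 2*x^2 + x*y^2 + 4*x*y + 5*y^3/3 + 2*y^2}; counting standard monomials gives mu = 7. Corank 2; j^3 = (x + y)^3 is a perfect cube, so E-series; the 4-jet and mu = 7 give E_7.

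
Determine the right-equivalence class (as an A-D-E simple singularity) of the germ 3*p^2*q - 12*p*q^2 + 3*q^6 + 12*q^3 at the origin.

D_{7}

The Hessian of f at 0 is [[0, 0], [0, 0]] with rank 0, so corank 2. A Groebner basis of the Jacobian ideal J(f) in C{p,q} is {p^2/6 + q^5 - 2*q^2/3, p^3 - 8*q^3, p*q - 2*q^2}; counting standard monomials gives mu = 7. Corank 2; j^3 = 3*q*(p - 2*q)^2 has shape L^2 M (L != M), so D-series; mu = 7 gives D_7.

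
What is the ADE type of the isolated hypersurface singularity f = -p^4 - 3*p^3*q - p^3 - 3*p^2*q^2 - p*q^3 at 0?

The Hessian of f at 0 is [[0, 0], [0, 0]] with rank 0, so corank 2. A Groebner basis of the Jacobian ideal J(f) in C{p,q} is {3*p^2 + q^4 + q^3, p^3, p^2*q - p^2 - q^3/3, 2*p^2 + p*q^2 + 2*q^3/3}; counting standard monomials gives mu = 7. Corank 2; j^3 = -p^3 is a perfect cube, so E-series; the 4-jet and mu = 7 give E_7.

E7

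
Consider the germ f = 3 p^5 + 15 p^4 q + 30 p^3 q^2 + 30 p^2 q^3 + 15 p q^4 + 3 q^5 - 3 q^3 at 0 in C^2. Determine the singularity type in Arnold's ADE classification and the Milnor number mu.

Type E_{8}, Milnor number mu = 8.

The Hessian of f at 0 has rank 0. Corank 2; j^3 = -3*q^3 is a perfect cube, so E-series; the 5-jet and mu = 8 give E_8.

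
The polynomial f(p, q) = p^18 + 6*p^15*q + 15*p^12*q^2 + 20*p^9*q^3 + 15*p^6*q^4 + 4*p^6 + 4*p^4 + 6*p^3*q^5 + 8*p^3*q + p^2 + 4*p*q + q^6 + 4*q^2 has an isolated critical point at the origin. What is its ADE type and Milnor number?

Type A_{5}, Milnor number mu = 5.

The Hessian of f at 0 has rank 1. Corank 1: A-series; mu = 5 gives A_5.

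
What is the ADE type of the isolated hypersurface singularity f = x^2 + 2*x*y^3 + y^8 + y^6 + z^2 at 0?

The Hessian of f at 0 is [[2, 0, 0], [0, 0, 0], [0, 0, 2]] with rank 2, so corank 1. A Groebner basis of the Jacobian ideal J(f) in C{x,y,z} is {x^3, x^2*y, x + y^3, z}; counting standard monomials gives mu = 7. Corank 1: A-series; mu = 7 gives A_7.

A7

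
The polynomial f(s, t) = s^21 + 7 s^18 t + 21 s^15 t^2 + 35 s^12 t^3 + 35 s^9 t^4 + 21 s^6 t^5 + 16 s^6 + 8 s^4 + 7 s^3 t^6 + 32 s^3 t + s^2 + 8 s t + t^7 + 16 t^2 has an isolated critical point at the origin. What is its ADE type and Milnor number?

Type A6, Milnor number mu = 6.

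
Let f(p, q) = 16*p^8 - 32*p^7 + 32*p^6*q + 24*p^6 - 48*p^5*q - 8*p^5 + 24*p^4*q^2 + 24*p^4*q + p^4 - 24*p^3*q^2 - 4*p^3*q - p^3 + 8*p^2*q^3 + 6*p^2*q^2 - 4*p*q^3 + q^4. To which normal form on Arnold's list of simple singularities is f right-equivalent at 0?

E_6

The Hessian of f at 0 has rank 0. Corank 2; j^3 = -p^3 is a perfect cube, so E-series; the 4-jet and mu = 6 give E_6.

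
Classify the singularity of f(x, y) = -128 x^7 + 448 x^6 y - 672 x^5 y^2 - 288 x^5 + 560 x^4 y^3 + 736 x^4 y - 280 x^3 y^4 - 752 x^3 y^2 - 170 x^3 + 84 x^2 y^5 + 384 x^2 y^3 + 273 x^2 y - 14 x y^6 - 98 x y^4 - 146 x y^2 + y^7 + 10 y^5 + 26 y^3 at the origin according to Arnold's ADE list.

D_4

The Hessian of f at 0 has rank 0. Corank 2; j^3 = -(2*x - y)*(85*x^2 - 94*x*y + 26*y^2) splits into three distinct lines over C (the quadratic factor has nonzero discriminant), so D_4.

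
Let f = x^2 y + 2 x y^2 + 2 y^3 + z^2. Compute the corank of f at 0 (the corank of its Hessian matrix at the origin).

Hessian at 0 has rank 1.

2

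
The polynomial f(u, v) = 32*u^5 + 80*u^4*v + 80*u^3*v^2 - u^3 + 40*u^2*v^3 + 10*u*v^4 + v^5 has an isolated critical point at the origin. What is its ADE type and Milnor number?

The Hessian of f at 0 is [[0, 0], [0, 0]] with rank 0, so corank 2. A Groebner basis of the Jacobian ideal J(f) in C{u,v} is {v^5, u*v^3 + v^4/8, u^2}; counting standard monomials gives mu = 8. Corank 2; j^3 = -u^3 is a perfect cube, so E-series; the 5-jet and mu = 8 give E_8.

Type E8, Milnor number mu = 8.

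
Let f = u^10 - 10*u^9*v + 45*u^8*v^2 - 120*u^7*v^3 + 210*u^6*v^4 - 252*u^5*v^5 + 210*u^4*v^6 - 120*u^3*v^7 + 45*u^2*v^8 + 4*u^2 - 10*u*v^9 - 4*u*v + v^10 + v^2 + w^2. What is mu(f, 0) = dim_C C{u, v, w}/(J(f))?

The Hessian of f at 0 has rank 2. Corank 1: A-series; mu = 9 gives A_9.

9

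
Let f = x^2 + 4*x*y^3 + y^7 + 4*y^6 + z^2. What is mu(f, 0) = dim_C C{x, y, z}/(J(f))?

6

The Hessian of f at 0 is [[2, 0, 0], [0, 0, 0], [0, 0, 2]] with rank 2, so corank 1. A Groebner basis of the Jacobian ideal J(f) in C{x,y,z} is {x/2 + y^3, x^2, z}; counting standard monomials gives mu = 6. Corank 1: A-series; mu = 6 gives A_6.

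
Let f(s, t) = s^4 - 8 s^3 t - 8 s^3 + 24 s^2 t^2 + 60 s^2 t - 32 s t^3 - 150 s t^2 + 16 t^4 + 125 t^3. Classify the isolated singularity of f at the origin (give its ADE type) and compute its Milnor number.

The Hessian of f at 0 is [[0, 0], [0, 0]] with rank 0, so corank 2. A Groebner basis of the Jacobian ideal J(f) in C{s,t} is {t^4, s*t^2 - 7*t^3/3, s^2 - 5*s*t + 25*t^2/4}; counting standard monomials gives mu = 6. Corank 2; j^3 = -(2*s - 5*t)^3 is a perfect cube, so E-series; the 4-jet and mu = 6 give E_6.

Type E_6, Milnor number mu = 6.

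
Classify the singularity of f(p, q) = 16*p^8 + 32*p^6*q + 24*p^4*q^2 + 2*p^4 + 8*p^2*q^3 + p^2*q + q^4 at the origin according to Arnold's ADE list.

The Hessian of f at 0 has rank 0. Corank 2; j^3 = p^2*q has shape L^2 M (L != M), so D-series; mu = 5 gives D_5.

D5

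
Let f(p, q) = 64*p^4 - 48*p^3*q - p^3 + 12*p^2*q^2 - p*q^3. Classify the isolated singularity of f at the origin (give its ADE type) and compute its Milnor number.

The Hessian of f at 0 has rank 0. Corank 2; j^3 = -p^3 is a perfect cube, so E-series; the 4-jet and mu = 7 give E_7.

Type E_{7}, Milnor number mu = 7.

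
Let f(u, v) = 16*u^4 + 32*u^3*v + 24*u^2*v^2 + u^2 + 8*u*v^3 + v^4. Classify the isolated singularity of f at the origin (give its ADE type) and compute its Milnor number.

Type A3, Milnor number mu = 3.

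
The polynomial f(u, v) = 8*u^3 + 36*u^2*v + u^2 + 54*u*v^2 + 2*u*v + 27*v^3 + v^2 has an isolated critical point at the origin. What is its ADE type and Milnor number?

The Hessian of f at 0 has rank 1. Corank 1: A-series; mu = 2 gives A_2.

Type A_{2}, Milnor number mu = 2.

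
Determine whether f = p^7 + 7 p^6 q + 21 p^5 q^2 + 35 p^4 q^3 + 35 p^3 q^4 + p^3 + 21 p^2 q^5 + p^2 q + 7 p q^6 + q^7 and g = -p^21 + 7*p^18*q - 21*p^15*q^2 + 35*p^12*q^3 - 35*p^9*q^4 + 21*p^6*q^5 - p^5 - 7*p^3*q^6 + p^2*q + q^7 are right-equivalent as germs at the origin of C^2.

Yes.

The Hessian of f at 0 has rank 0. Corank 2; j^3 = p^2*(p + q) has shape L^2 M (L != M), so D-series; mu = 8 gives D_8. The Hessian of g at 0 has rank 0. Corank 2; j^3 = p^2*q has shape L^2 M (L != M), so D-series; mu = 8 gives D_8. Both have type D_8, hence right-equivalent.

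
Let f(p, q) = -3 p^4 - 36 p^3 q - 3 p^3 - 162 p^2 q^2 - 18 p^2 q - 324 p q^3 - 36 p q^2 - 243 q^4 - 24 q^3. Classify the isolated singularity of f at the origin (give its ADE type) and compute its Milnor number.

Type E6, Milnor number mu = 6.

The Hessian of f at 0 has rank 0. Corank 2; j^3 = -3*(p + 2*q)^3 is a perfect cube, so E-series; the 4-jet and mu = 6 give E_6.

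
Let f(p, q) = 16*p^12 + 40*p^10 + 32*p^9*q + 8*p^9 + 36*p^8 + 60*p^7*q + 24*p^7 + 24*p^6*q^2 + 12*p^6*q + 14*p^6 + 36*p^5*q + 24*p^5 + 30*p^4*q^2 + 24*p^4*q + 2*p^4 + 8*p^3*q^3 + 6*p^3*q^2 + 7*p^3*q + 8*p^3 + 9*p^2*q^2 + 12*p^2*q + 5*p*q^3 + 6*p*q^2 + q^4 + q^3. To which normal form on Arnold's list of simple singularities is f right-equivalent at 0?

E_{7}

The Hessian of f at 0 is [[0, 0], [0, 0]] with rank 0, so corank 2. A Groebner basis of the Jacobian ideal J(f) in C{p,q} is {768*p^2 + 768*p*q + q^4 + 8*q^3 + 192*q^2, p^3 + 36*p^2 + 36*p*q + q^3/2 + 9*q^2, p^2*q - 40*p^2 - 40*p*q - 2*q^3/3 - 10*q^2, 32*p^2 + p*q^2 + 32*p*q + 5*q^3/6 + 8*q^2}; counting standard monomials gives mu = 7. Corank 2; j^3 = (2*p + q)^3 is a perfect cube, so E-series; the 4-jet and mu = 7 give E_7.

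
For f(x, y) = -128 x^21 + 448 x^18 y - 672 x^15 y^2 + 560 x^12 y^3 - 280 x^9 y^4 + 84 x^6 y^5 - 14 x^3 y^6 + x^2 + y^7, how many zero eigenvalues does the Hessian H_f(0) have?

Hessian at 0 has rank 1.

1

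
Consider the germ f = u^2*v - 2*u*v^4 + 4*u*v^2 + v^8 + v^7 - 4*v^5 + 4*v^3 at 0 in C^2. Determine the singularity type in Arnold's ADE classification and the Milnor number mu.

Type D_{9}, Milnor number mu = 9.

The Hessian of f at 0 is [[0, 0], [0, 0]] with rank 0, so corank 2. A Groebner basis of the Jacobian ideal J(f) in C{u,v} is {u^2*v^2 + 32*u^2*v + 4*u^2 + 128*u*v^2 + 12*u*v + 128*v^3 + 8*v^2, -8*u^2*v - u^2 + u*v^3 - 32*u*v^2 - 2*u*v - 32*v^3, -u*v + v^4 - 2*v^2, u^3 + 6*u^2*v + 12*u*v^2 + 8*v^3}; counting standard monomials gives mu = 9. Corank 2; j^3 = v*(u + 2*v)^2 has shape L^2 M (L != M), so D-series; mu = 9 gives D_9.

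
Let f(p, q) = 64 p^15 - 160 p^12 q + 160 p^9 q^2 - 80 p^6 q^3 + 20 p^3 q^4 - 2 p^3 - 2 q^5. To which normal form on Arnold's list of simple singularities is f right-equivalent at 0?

E8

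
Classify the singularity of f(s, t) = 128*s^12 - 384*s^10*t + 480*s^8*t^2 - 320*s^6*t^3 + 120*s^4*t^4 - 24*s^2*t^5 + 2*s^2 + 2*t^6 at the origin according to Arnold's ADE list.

A_5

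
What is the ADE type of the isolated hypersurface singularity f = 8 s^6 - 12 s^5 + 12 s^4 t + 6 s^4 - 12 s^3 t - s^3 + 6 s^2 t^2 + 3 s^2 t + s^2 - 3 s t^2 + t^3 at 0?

A2

The Hessian of f at 0 is [[2, 0], [0, 0]] with rank 1, so corank 1. A Groebner basis of the Jacobian ideal J(f) in C{s,t} is {t^2, s}; counting standard monomials gives mu = 2. Corank 1: A-series; mu = 2 gives A_2.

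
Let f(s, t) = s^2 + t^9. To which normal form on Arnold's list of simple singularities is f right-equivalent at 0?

A_8

The Hessian of f at 0 is [[2, 0], [0, 0]] with rank 1, so corank 1. A Groebner basis of the Jacobian ideal J(f) in C{s,t} is {t^8, s}; counting standard monomials gives mu = 8. Corank 1: A-series; mu = 8 gives A_8.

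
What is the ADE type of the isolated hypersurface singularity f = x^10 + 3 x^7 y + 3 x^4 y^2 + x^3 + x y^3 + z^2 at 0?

The Hessian of f at 0 has rank 1. Corank 2; j^3 = x^3 is a perfect cube, so E-series; the 4-jet and mu = 7 give E_7.

E_{7}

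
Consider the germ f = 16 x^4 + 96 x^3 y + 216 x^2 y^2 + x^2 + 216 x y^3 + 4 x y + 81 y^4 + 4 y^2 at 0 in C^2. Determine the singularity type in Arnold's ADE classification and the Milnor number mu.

Type A_{3}, Milnor number mu = 3.

The Hessian of f at 0 is [[2, 4], [4, 8]] with rank 1, so corank 1. A Groebner basis of the Jacobian ideal J(f) in C{x,y} is {y^3, x + 2*y}; counting standard monomials gives mu = 3. Corank 1: A-series; mu = 3 gives A_3.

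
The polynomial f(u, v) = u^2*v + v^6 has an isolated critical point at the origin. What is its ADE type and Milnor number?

Type D_7, Milnor number mu = 7.

The Hessian of f at 0 is [[0, 0], [0, 0]] with rank 0, so corank 2. A Groebner basis of the Jacobian ideal J(f) in C{u,v} is {u^2/6 + v^5, u^3, u*v}; counting standard monomials gives mu = 7. Corank 2; j^3 = u^2*v has shape L^2 M (L != M), so D-series; mu = 7 gives D_7.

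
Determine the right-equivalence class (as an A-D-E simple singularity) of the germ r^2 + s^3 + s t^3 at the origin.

The Hessian of f at 0 has rank 1. Corank 2; j^3 = s^3 is a perfect cube, so E-series; the 4-jet and mu = 7 give E_7.

E_7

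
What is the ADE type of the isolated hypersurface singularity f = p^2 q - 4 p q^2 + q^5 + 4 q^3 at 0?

The Hessian of f at 0 is [[0, 0], [0, 0]] with rank 0, so corank 2. A Groebner basis of the Jacobian ideal J(f) in C{p,q} is {p^2/5 + q^4 - 4*q^2/5, p^3 - 8*q^3, p*q - 2*q^2}; counting standard monomials gives mu = 6. Corank 2; j^3 = q*(p - 2*q)^2 has shape L^2 M (L != M), so D-series; mu = 6 gives D_6.

D_6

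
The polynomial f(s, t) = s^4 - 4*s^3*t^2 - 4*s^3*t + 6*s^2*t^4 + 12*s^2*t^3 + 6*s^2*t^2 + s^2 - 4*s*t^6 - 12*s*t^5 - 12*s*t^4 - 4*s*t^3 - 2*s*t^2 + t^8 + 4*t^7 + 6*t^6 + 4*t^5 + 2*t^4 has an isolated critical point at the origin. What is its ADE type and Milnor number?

Type A_3, Milnor number mu = 3.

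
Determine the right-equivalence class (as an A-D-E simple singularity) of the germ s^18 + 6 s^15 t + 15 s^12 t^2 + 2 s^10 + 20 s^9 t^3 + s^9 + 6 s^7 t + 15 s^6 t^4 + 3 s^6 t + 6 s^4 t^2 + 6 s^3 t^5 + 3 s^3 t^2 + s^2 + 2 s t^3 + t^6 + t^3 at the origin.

A_{2}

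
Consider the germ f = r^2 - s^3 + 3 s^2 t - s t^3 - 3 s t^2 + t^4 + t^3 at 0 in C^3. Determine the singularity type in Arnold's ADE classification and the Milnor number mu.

Type E_7, Milnor number mu = 7.

The Hessian of f at 0 has rank 1. Corank 2; j^3 = -(s - t)^3 is a perfect cube, so E-series; the 4-jet and mu = 7 give E_7.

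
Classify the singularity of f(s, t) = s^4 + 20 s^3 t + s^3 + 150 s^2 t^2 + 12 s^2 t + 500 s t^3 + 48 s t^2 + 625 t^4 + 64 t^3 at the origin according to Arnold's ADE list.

E_6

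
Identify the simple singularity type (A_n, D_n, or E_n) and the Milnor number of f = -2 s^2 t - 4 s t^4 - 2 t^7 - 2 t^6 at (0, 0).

Type D_{7}, Milnor number mu = 7.

The Hessian of f at 0 has rank 0. Corank 2; j^3 = -2*s^2*t has shape L^2 M (L != M), so D-series; mu = 7 gives D_7.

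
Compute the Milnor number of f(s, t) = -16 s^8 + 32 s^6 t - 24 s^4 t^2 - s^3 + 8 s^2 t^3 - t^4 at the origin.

The Hessian of f at 0 has rank 0. Corank 2; j^3 = -s^3 is a perfect cube, so E-series; the 4-jet and mu = 6 give E_6.

6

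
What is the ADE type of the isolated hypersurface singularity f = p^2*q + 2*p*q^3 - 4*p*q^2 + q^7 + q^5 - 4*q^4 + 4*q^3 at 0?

The Hessian of f at 0 is [[0, 0], [0, 0]] with rank 0, so corank 2. A Groebner basis of the Jacobian ideal J(f) in C{p,q} is {p^2*q^2 + 4*p^2*q + p^2/7 - 83*p*q^2/7 - 58*p*q/7 + 16*q^2, p^3 - 6*p^2*q - p^2/7 + 83*p*q^2/7 + 58*p*q/7 - 16*q^2, p*q + q^3 - 2*q^2}; counting standard monomials gives mu = 8. Corank 2; j^3 = q*(p - 2*q)^2 has shape L^2 M (L != M), so D-series; mu = 8 gives D_8.

D_8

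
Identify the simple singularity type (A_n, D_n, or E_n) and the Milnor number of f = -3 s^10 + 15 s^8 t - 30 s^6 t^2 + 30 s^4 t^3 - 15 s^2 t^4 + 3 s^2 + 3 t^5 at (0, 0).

Type A_4, Milnor number mu = 4.

The Hessian of f at 0 has rank 1. Corank 1: A-series; mu = 4 gives A_4.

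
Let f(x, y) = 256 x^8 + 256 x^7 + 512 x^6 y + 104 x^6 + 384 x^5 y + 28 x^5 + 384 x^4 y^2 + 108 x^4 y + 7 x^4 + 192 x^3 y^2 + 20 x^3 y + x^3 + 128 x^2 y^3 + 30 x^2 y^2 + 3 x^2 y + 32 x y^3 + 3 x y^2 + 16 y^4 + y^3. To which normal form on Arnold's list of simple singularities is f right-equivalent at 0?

E_{6}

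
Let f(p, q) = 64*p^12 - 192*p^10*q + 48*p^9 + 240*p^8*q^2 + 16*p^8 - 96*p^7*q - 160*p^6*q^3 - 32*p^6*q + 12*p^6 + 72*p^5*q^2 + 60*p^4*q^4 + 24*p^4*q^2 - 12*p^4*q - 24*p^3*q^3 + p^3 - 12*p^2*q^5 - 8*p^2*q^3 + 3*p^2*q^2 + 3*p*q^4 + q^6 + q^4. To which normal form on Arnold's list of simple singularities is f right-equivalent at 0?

E_6

The Hessian of f at 0 is [[0, 0], [0, 0]] with rank 0, so corank 2. A Groebner basis of the Jacobian ideal J(f) in C{p,q} is {p^3, p^2*q, p^2/2 + p*q^2, q^3}; counting standard monomials gives mu = 6. Corank 2; j^3 = p^3 is a perfect cube, so E-series; the 4-jet and mu = 6 give E_6.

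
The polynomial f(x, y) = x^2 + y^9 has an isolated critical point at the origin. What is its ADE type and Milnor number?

Type A_{8}, Milnor number mu = 8.

The Hessian of f at 0 has rank 1. Corank 1: A-series; mu = 8 gives A_8.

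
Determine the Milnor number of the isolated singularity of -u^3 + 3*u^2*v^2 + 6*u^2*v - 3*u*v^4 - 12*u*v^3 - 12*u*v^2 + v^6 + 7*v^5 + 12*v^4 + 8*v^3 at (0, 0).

The Hessian of f at 0 is [[0, 0], [0, 0]] with rank 0, so corank 2. A Groebner basis of the Jacobian ideal J(f) in C{u,v} is {v^4, u^3 - 6*u^2*v + 6*u^2 - 24*u*v + 16*v^3 + 24*v^2, -u^2/2 + u*v^2 + 2*u*v - 2*v^3 - 2*v^2}; counting standard monomials gives mu = 8. Corank 2; j^3 = -(u - 2*v)^3 is a perfect cube, so E-series; the 5-jet and mu = 8 give E_8.

8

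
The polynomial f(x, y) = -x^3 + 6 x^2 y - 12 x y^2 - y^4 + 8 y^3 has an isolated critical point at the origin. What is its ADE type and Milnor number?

Type E_6, Milnor number mu = 6.

The Hessian of f at 0 has rank 0. Corank 2; j^3 = -(x - 2*y)^3 is a perfect cube, so E-series; the 4-jet and mu = 6 give E_6.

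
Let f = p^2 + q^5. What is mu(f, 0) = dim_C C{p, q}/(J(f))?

The Hessian of f at 0 is [[2, 0], [0, 0]] with rank 1, so corank 1. A Groebner basis of the Jacobian ideal J(f) in C{p,q} is {q^4, p}; counting standard monomials gives mu = 4. Corank 1: A-series; mu = 4 gives A_4.

4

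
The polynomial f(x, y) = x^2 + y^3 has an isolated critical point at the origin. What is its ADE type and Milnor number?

The Hessian of f at 0 is [[2, 0], [0, 0]] with rank 1, so corank 1. A Groebner basis of the Jacobian ideal J(f) in C{x,y} is {y^2, x}; counting standard monomials gives mu = 2. Corank 1: A-series; mu = 2 gives A_2.

Type A_2, Milnor number mu = 2.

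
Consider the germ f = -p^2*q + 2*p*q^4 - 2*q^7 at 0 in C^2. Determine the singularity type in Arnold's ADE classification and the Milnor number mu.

Type D8, Milnor number mu = 8.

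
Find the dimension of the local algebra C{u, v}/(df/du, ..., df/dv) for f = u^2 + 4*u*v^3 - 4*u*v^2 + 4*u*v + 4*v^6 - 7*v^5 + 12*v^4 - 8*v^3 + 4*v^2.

4

The Hessian of f at 0 is [[2, 4], [4, 8]] with rank 1, so corank 1. A Groebner basis of the Jacobian ideal J(f) in C{u,v} is {u/2 + v^3 - v^2 + v, u^2 - 4*u + 4*v^2 - 8*v, u*v + u + 2*v}; counting standard monomials gives mu = 4. Corank 1: A-series; mu = 4 gives A_4.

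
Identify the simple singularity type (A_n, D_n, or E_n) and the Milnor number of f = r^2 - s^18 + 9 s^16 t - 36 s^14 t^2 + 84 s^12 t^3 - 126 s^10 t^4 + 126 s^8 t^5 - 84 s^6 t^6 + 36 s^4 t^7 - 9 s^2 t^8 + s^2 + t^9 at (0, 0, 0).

The Hessian of f at 0 has rank 2. Corank 1: A-series; mu = 8 gives A_8.

Type A_{8}, Milnor number mu = 8.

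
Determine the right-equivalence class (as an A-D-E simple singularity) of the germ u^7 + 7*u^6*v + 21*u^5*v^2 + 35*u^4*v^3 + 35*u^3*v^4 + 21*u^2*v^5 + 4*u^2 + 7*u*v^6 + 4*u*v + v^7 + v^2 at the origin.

The Hessian of f at 0 is [[8, 4], [4, 2]] with rank 1, so corank 1. A Groebner basis of the Jacobian ideal J(f) in C{u,v} is {v^6, u + v/2}; counting standard monomials gives mu = 6. Corank 1: A-series; mu = 6 gives A_6.

A_{6}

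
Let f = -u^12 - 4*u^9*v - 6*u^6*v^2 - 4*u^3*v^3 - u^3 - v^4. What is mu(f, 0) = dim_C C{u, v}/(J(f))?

The Hessian of f at 0 has rank 0. Corank 2; j^3 = -u^3 is a perfect cube, so E-series; the 4-jet and mu = 6 give E_6.

6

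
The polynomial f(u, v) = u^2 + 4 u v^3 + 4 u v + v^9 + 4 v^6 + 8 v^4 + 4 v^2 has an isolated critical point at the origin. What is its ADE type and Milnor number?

The Hessian of f at 0 has rank 1. Corank 1: A-series; mu = 8 gives A_8.

Type A_{8}, Milnor number mu = 8.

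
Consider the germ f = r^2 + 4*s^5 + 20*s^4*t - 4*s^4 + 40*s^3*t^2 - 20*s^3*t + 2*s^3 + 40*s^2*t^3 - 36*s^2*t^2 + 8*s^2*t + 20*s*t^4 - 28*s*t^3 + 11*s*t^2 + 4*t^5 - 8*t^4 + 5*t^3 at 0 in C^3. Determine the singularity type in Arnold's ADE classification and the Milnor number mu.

The Hessian of f at 0 has rank 1. Corank 2; j^3 = (s + t)*(2*s^2 + 6*s*t + 5*t^2) splits into three distinct lines over C (the quadratic factor has nonzero discriminant), so D_4.

Type D_{4}, Milnor number mu = 4.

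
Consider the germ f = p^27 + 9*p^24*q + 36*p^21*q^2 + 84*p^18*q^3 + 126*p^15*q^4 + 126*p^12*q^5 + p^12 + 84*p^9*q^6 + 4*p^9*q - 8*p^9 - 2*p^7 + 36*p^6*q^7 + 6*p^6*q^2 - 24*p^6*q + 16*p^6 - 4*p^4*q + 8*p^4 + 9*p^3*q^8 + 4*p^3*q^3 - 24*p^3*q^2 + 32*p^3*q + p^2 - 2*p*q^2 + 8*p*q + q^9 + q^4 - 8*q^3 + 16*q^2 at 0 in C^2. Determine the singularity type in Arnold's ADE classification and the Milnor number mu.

The Hessian of f at 0 has rank 1. Corank 1: A-series; mu = 8 gives A_8.

Type A8, Milnor number mu = 8.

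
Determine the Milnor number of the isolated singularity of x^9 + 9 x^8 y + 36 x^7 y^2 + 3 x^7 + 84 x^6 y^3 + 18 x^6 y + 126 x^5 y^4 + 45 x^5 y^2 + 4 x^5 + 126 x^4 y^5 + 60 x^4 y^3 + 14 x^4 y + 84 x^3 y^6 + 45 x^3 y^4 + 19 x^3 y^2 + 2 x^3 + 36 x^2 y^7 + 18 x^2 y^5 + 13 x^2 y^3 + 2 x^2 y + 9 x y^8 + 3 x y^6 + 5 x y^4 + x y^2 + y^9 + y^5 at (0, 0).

The Hessian of f at 0 is [[0, 0], [0, 0]] with rank 0, so corank 2. A Groebner basis of the Jacobian ideal J(f) in C{x,y} is {y^3, x^2 + y^2/2, x*y - y^2/2}; counting standard monomials gives mu = 4. Corank 2; j^3 = x*(2*x^2 + 2*x*y + y^2) splits into three distinct lines over C (the quadratic factor has nonzero discriminant), so D_4.

4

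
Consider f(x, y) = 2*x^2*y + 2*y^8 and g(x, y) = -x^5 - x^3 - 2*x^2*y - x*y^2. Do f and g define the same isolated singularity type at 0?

The Hessian of f at 0 is [[0, 0], [0, 0]] with rank 0, so corank 2. A Groebner basis of the Jacobian ideal J(f) in C{x,y} is {x^2/8 + y^7, x^3, x*y}; counting standard monomials gives mu = 9. Corank 2; j^3 = 2*x^2*y has shape L^2 M (L != M), so D-series; mu = 9 gives D_9. The Hessian of g at 0 is [[0, 0], [0, 0]] with rank 0, so corank 2. A Groebner basis of the Jacobian ideal J(g) in C{x,y} is {x*y/5 + y^4 + y^2/5, x*y^2 + y^3, x^2 + x*y}; counting standard monomials gives mu = 6. Corank 2; j^3 = -x*(x + y)^2 has shape L^2 M (L != M), so D-series; mu = 6 gives D_6. f is D_9 but g is D_6, hence not right-equivalent.

No.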